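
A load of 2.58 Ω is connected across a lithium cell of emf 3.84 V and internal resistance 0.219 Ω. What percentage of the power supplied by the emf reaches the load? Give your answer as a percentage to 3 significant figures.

92.2 %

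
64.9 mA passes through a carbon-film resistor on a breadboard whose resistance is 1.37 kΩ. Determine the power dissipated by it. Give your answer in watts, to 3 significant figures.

5.77 W

With I and R stated, P = I²R applies in one step.
P = (0.06490 A)² × 1370 Ω = 5.770 W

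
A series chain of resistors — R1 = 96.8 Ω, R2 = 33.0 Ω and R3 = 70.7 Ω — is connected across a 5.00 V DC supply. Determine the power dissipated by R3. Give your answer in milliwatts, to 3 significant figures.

44.0 mW

The current is common to all series resistors; compute it, then apply P = I²R for the target.
R_total = 96.8 + 33.0 + 70.7 = 200.5 Ω
I = V / R_total = 5.00 / 200.5 = 0.02494 A
P_R3 = I² × R3 = (0.02494)² × 70.7 = 0.04397 W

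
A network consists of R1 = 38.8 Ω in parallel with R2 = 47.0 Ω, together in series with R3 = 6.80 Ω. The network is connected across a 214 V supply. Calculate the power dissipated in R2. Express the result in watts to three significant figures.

559 W

First find R_p for the parallel pair, then treat R_p + R3 as a series loop.
R_p = (38.8×47.0)/(38.8+47.0) = 21.25 Ω
R_total = R_p + 6.80 = 21.25 + 6.80 = 28.05 Ω
I = V / R_total = 214 / 28.05 = 7.628 A
Voltage across the parallel pair: V_p = I × R_p = 7.628 × 21.25 = 162.1 V
Use P = V²/R for R2 with V = V_p.
P_R2 = (162.1)² / 47.0 = 559.3 W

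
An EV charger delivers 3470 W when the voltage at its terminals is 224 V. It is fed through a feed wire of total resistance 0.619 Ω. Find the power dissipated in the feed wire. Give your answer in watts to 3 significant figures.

149 W

Only the current and the line resistance are needed for the I²R loss.
I = P / V = 3470 / 224 = 15.49 A through the feed wire.
P_line = I² R_line = (15.49)² × 0.619 = 148.5 W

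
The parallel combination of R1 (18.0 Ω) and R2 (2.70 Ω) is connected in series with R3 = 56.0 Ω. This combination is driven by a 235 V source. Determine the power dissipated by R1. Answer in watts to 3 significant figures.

Collapse the R1‖R2 pair into one equivalent R_p; then R_p and R3 form a series string.
R_p = (18.0×2.70)/(18.0+2.70) = 2.348 Ω
R_total = R_p + 56.0 = 2.348 + 56.0 = 58.35 Ω
I = V / R_total = 235 / 58.35 = 4.028 A
Voltage across the parallel pair: V_p = I × R_p = 4.028 × 2.348 = 9.456 V
Use P = V²/R for R1 with V = V_p.
P_R1 = (9.456)² / 18.0 = 4.968 W

4.97 W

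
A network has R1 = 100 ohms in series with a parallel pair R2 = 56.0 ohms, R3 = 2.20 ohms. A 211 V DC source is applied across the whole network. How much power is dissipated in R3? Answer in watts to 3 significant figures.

8.70 W

Replace R2 and R3 with their parallel equivalent so the circuit becomes R1 in series with R_p.
R_p = (56.0×2.20)/(56.0+2.20) = 2.117 Ω
R_total = 100 + 2.117 = 102.1 Ω
I = V / R_total = 211 / 102.1 = 2.066 A
Voltage across the parallel pair: V_p = I × R_p = 2.066 × 2.117 = 4.374 V
With V_p across R3, its power is V_p²/R3.
P_R3 = (4.374)² / 2.20 = 8.696 W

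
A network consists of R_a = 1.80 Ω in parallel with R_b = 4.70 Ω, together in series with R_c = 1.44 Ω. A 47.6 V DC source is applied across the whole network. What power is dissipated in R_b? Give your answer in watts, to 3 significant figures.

109 W

First find R_p for the parallel pair, then treat R_p + R_c as a series loop.
R_p = (1.80×4.70)/(1.80+4.70) = 1.302 Ω
R_total = R_p + 1.44 = 1.302 + 1.44 = 2.742 Ω
I = V / R_total = 47.6 / 2.742 = 17.36 A
Voltage across the parallel pair: V_p = I × R_p = 17.36 × 1.302 = 22.60 V
R_b has V_p across it, so P = V_p²/R_b.
P_R_b = (22.60)² / 4.70 = 108.7 W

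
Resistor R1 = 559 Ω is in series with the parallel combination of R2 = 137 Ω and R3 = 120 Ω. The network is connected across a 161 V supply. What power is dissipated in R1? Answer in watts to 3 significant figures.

37.3 W

Replace R2 and R3 with their parallel equivalent so the circuit becomes R1 in series with R_p.
R_p = (137×120)/(137+120) = 63.97 Ω
R_total = 559 + 63.97 = 623.0 Ω
I = V / R_total = 161 / 623.0 = 0.2584 A
R1 is in the main series path, so its power is I²R1.
P_R1 = (0.2584)² × 559 = 37.34 W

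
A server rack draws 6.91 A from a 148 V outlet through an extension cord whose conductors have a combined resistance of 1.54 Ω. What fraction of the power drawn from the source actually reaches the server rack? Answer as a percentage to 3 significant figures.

The extension cord carries the full 6.91 A.
P_line = I² R_line = (6.910)² × 1.54 = 73.53 W
P_source = V I = 148 × 6.910 = 1023 W; P_load = 949.1 W
η = P_load / P_source = 949.1 / 1023 = 0.9281

92.8 %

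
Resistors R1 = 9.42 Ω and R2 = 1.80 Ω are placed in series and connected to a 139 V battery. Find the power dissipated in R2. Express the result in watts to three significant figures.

276 W

Since the resistors are in series they all carry the loop current I = V/R_total; the power in any one is I²R.
R_total = 9.42 + 1.80 = 11.22 Ω
I = V / R_total = 139 / 11.22 = 12.39 A
P_R2 = I² × R2 = (12.39)² × 1.80 = 276.3 W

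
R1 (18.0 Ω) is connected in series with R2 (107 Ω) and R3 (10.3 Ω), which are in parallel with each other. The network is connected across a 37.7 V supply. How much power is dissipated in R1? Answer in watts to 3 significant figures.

Collapse R2‖R3 to a single equivalent, reducing the network to two series elements.
R_p = (107×10.3)/(107+10.3) = 9.396 Ω
R_total = 18.0 + 9.396 = 27.40 Ω
I = V / R_total = 37.7 / 27.40 = 1.376 A
The full supply current passes through R1: P = I²R.
P_R1 = (1.376)² × 18.0 = 34.09 W

34.1 W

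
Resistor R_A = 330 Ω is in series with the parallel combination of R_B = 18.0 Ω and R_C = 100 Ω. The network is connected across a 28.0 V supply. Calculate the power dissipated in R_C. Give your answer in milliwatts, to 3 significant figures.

Reduce the parallel pair to R_p first; the network is then a simple series string.
R_p = (18.0×100)/(18.0+100) = 15.25 Ω
R_total = 330 + 15.25 = 345.3 Ω
I = V / R_total = 28.0 / 345.3 = 0.08110 A
Voltage across the parallel pair: V_p = I × R_p = 0.08110 × 15.25 = 1.237 V
R_C sees V_p directly, so P = V_p² / R_C.
P_R_C = (1.237)² / 100 = 0.01530 W

15.3 mW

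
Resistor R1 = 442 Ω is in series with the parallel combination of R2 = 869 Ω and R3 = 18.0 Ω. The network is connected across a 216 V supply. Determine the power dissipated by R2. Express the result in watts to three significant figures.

Replace R2 and R3 with their parallel equivalent so the circuit becomes R1 in series with R_p.
R_p = (869×18.0)/(869+18.0) = 17.63 Ω
R_total = 442 + 17.63 = 459.6 Ω
I = V / R_total = 216 / 459.6 = 0.4699 A
Voltage across the parallel pair: V_p = I × R_p = 0.4699 × 17.63 = 8.287 V
R2 is across V_p, so use P = V²/R for that branch.
P_R2 = (8.287)² / 869 = 0.07903 W

0.0790 W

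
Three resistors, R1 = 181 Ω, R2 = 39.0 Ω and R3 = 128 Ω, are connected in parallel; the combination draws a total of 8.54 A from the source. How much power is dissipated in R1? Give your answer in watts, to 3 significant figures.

265 W

We need the common branch voltage; get it from I_total × R_eq, then P = V²/R for the branch.
1/R_eq = 1/181 + 1/39.0 + 1/128 ⇒ R_eq = 25.66 Ω
V = I_total × R_eq = 8.540 × 25.66 = 219.1 V
P_R1 = V² / R1 = (219.1)² / 181 = 265.2 W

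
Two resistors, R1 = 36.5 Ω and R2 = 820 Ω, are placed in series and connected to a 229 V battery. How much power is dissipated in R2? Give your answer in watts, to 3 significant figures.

The current is common to all series resistors; compute it, then apply P = I²R for the target.
R_total = 36.5 + 820 = 856.5 Ω
I = V / R_total = 229 / 856.5 = 0.2674 A
P_R2 = I² × R2 = (0.2674)² × 820 = 58.62 W

58.6 W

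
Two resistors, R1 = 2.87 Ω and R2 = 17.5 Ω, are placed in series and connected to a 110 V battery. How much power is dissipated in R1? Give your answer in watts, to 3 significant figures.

83.7 W

Every series element carries the same I. Get I from the total resistance, then P = I² × R1.
R_total = 2.87 + 17.5 = 20.37 Ω
I = V / R_total = 110 / 20.37 = 5.400 A
P_R1 = I² × R1 = (5.400)² × 2.87 = 83.69 W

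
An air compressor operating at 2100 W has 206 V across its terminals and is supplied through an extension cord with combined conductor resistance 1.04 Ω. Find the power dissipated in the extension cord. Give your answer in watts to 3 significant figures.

The extension cord and load are in series, so the same current flows in both; the loss is I²R_line.
I = P / V = 2100 / 206 = 10.19 A through the extension cord.
P_line = I² R_line = (10.19)² × 1.04 = 108.1 W

108 W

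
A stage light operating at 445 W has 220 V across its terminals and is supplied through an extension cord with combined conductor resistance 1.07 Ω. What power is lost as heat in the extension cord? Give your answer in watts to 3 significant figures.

4.38 W

Only the current and the line resistance are needed for the I²R loss.
I = P / V = 445 / 220 = 2.023 A through the extension cord.
P_line = I² R_line = (2.023)² × 1.07 = 4.378 W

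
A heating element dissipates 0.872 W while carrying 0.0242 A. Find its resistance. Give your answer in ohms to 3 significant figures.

1490 Ω

Inverting the appropriate power form: R = P / I².
R = 0.872 / (0.02420)² = 1489 Ω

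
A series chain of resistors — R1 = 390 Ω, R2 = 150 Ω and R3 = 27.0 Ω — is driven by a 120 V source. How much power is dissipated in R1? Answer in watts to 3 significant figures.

In a series string the same current flows through every resistor — find that current, then P = I²R for the one we want.
R_total = 390 + 150 + 27.0 = 567.0 Ω
I = V / R_total = 120 / 567.0 = 0.2116 A
P_R1 = I² × R1 = (0.2116)² × 390 = 17.47 W

17.5 W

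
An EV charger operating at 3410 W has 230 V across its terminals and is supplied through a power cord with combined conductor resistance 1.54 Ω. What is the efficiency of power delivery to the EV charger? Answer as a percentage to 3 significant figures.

I = P / V = 3410 / 230 = 14.83 A through the power cord.
P_line = I² R_line = (14.83)² × 1.54 = 338.5 W
P_source = P_load + P_line = 3410 + 338.5 = 3749 W
η = P_load / P_source = 3410 / 3749 = 0.9097

91.0 %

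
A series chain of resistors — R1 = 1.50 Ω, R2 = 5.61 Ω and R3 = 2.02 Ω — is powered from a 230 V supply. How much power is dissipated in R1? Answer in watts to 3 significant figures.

952 W

The current is common to all series resistors; compute it, then apply P = I²R for the target.
R_total = 1.50 + 5.61 + 2.02 = 9.130 Ω
I = V / R_total = 230 / 9.130 = 25.19 A
P_R1 = I² × R1 = (25.19)² × 1.50 = 951.9 W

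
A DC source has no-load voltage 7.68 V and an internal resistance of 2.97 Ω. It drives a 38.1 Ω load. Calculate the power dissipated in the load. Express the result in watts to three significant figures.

1.33 W

Find the circuit current first, then P = I²R for the load (series elements share I).
I = ε / (r + R) = 7.68 / (2.97 + 38.1) = 0.1870 A
P_load = I² R = (0.1870)² × 38.1 = 1.332 W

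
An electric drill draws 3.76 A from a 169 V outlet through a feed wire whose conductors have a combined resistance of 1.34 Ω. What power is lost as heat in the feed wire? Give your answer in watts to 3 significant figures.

18.9 W

Line loss is just I²R for the cable — we know both I and R_line directly.
The feed wire carries the full 3.76 A.
P_line = I² R_line = (3.760)² × 1.34 = 18.94 W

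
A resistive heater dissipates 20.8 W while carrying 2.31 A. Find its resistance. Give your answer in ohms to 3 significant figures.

The two known quantities fix the third via R = P / I².
R = 20.8 / (2.310)² = 3.898 Ω

3.90 Ω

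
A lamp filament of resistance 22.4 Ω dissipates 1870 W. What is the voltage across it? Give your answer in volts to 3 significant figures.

205 V

Inverting the appropriate power form: V = √(P R).
V = √(1870 × 22.4) = 204.7 V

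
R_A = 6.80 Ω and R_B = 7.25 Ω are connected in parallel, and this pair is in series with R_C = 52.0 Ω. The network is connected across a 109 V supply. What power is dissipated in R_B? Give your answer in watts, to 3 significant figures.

Collapse the R_A‖R_B pair into one equivalent R_p; then R_p and R_C form a series string.
R_p = (6.80×7.25)/(6.80+7.25) = 3.509 Ω
R_total = R_p + 52.0 = 3.509 + 52.0 = 55.51 Ω
I = V / R_total = 109 / 55.51 = 1.964 A
Voltage across the parallel pair: V_p = I × R_p = 1.964 × 3.509 = 6.890 V
Use P = V²/R for R_B with V = V_p.
P_R_B = (6.890)² / 7.25 = 6.548 W

6.55 W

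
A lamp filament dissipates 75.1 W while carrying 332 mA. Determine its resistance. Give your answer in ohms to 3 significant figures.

From P = V I = I²R = V²/R, with the two given quantities we get R = P / I².
R = 75.1 / (0.3320)² = 681.3 Ω

681 Ω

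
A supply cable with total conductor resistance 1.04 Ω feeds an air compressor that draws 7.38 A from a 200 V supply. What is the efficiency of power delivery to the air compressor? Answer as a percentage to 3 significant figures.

The supply cable carries the full 7.38 A.
P_line = I² R_line = (7.380)² × 1.04 = 56.64 W
P_source = V I = 200 × 7.380 = 1476 W; P_load = 1419 W
η = P_load / P_source = 1419 / 1476 = 0.9616

96.2 %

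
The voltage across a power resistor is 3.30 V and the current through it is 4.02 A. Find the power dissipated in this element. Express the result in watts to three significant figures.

Since both terminal voltage and current are stated, P = V I gives the power in one step.
P = 3.30 V × 4.020 A = 13.27 W

13.3 W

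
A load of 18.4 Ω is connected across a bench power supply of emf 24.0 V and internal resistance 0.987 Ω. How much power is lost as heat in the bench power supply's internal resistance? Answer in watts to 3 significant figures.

r is in series with the load, so it carries the full circuit current — the loss in it is I²r.
I = ε / (r + R) = 24.0 / (0.987 + 18.4) = 1.238 A
P_int = I² r = (1.238)² × 0.987 = 1.513 W

1.51 W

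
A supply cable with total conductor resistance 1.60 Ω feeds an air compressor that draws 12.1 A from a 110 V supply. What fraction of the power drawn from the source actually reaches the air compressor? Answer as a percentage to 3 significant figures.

82.4 %

The supply cable carries the full 12.1 A.
P_line = I² R_line = (12.10)² × 1.60 = 234.3 W
P_source = V I = 110 × 12.10 = 1331 W; P_load = 1097 W
η = P_load / P_source = 1097 / 1331 = 0.8240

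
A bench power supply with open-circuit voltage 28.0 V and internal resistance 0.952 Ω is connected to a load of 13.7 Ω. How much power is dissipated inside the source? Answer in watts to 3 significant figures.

Internal loss is I²r, with I set by the total series resistance r+R.
I = ε / (r + R) = 28.0 / (0.952 + 13.7) = 1.911 A
P_int = I² r = (1.911)² × 0.952 = 3.477 W

3.48 W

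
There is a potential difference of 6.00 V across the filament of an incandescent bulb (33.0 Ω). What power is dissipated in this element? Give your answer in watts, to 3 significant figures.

1.09 W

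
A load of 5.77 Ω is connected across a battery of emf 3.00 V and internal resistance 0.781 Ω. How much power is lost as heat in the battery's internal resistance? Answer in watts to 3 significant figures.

The internal resistance carries the same current as the load; P_int = I²r.
I = ε / (r + R) = 3.00 / (0.781 + 5.77) = 0.4579 A
P_int = I² r = (0.4579)² × 0.781 = 0.1638 W

0.164 W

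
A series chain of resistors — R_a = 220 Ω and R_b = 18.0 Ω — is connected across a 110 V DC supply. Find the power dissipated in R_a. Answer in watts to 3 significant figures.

The current is common to all series resistors; compute it, then apply P = I²R for the target.
R_total = 220 + 18.0 = 238.0 Ω
I = V / R_total = 110 / 238.0 = 0.4622 A
P_R_a = I² × R_a = (0.4622)² × 220 = 47.00 W

47.0 W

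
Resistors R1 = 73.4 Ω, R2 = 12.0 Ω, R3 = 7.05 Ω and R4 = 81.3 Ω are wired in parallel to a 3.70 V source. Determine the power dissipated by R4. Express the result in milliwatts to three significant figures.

168 mW

Each parallel branch sees the full supply voltage, so P = V²/R applies directly to the target branch.
P_R4 = V² / R4 = (3.70)² / 81.3 Ω = 0.1684 W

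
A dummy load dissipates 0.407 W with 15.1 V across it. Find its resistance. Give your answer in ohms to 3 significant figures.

The two known quantities fix the third via R = V² / P.
R = (15.1)² / 0.407 = 560.2 Ω

560 Ω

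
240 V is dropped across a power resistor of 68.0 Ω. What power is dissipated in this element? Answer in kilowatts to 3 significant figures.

0.847 kW

We know the drop across the element and its resistance — P = V²/R, one step.
P = (240 V)² / 68.0 Ω = 847.1 W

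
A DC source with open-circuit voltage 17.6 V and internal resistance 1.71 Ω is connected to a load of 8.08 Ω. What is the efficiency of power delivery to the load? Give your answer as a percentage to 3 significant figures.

82.5 %

The source delivers εI, of which I²R reaches the load and I²r is lost; since I is common, η = R/(R+r).
η = R / (R + r) = 8.08 / (8.08 + 1.71) = 0.8253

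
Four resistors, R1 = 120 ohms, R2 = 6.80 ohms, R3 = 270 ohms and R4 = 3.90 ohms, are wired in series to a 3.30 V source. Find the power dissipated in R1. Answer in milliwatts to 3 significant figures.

The current is common to all series resistors; compute it, then apply P = I²R for the target.
R_total = 120 + 6.80 + 270 + 3.90 = 400.7 Ω
I = V / R_total = 3.30 / 400.7 = 0.008236 A
P_R1 = I² × R1 = (0.008236)² × 120 = 0.008139 W

8.14 mW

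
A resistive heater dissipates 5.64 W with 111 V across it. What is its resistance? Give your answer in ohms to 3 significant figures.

2180 Ω

The two known quantities fix the third via R = V² / P.
R = (111)² / 5.64 = 2185 Ω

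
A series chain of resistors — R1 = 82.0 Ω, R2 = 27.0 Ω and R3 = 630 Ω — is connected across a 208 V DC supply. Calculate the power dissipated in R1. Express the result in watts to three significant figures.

6.50 W

The current is common to all series resistors; compute it, then apply P = I²R for the target.
R_total = 82.0 + 27.0 + 630 = 739.0 Ω
I = V / R_total = 208 / 739.0 = 0.2815 A
P_R1 = I² × R1 = (0.2815)² × 82.0 = 6.496 W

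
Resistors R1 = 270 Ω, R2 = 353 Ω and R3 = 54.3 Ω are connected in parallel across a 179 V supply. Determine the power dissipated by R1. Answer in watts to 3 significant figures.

119 W

Parallel branches share the same voltage; P = V²/R gives the branch power in one step.
P_R1 = V² / R1 = (179)² / 270 Ω = 118.7 W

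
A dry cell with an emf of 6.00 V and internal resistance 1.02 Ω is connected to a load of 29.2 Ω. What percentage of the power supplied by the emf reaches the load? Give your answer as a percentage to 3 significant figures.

The source delivers εI, of which I²R reaches the load and I²r is lost; since I is common, η = R/(R+r).
η = R / (R + r) = 29.2 / (29.2 + 1.02) = 0.9662

96.6 %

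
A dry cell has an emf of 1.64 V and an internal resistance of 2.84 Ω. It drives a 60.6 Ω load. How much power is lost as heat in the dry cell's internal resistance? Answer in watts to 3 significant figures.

The internal resistance carries the same current as the load; P_int = I²r.
I = ε / (r + R) = 1.64 / (2.84 + 60.6) = 0.02585 A
P_int = I² r = (0.02585)² × 2.84 = 0.001898 W

0.00190 W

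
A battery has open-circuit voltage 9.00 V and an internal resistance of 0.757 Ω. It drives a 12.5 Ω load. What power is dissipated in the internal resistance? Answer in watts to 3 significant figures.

r is in series with the load, so it carries the full circuit current — the loss in it is I²r.
I = ε / (r + R) = 9.00 / (0.757 + 12.5) = 0.6789 A
P_int = I² r = (0.6789)² × 0.757 = 0.3489 W

0.349 W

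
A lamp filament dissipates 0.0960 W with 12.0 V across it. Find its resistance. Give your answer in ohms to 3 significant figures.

From P = V I = I²R = V²/R, with the two given quantities we get R = V² / P.
R = (12.0)² / 0.0960 = 1500 Ω

1500 Ω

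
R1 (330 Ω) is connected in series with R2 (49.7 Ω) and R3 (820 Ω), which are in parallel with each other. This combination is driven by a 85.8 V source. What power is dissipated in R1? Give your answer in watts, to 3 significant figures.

Reduce the parallel pair to R_p first; the network is then a simple series string.
R_p = (49.7×820)/(49.7+820) = 46.86 Ω
R_total = 330 + 46.86 = 376.9 Ω
I = V / R_total = 85.8 / 376.9 = 0.2277 A
All the current flows through R1; use P = I²R.
P_R1 = (0.2277)² × 330 = 17.11 W

17.1 W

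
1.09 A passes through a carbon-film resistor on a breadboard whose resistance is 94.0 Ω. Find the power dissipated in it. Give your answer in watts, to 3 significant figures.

112 W

The current through and the resistance of the element are both given; use P = I²R.
P = (1.090 A)² × 94.0 Ω = 111.7 W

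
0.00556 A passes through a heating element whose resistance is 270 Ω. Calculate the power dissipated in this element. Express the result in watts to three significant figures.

With I and R stated, P = I²R applies in one step.
P = (0.005560 A)² × 270 Ω = 0.008347 W

0.00835 W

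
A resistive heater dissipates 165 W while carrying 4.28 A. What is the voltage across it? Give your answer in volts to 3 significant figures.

38.6 V

Inverting the appropriate power form: V = P / I.
V = 165 / 4.280 = 38.55 V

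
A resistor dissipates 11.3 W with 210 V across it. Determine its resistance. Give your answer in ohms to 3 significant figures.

The two known quantities fix the third via R = V² / P.
R = (210)² / 11.3 = 3903 Ω

3900 Ω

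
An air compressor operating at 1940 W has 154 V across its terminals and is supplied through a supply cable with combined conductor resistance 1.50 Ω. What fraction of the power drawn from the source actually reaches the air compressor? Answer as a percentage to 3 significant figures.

I = P / V = 1940 / 154 = 12.60 A through the supply cable.
P_line = I² R_line = (12.60)² × 1.50 = 238.0 W
P_source = P_load + P_line = 1940 + 238.0 = 2178 W
η = P_load / P_source = 1940 / 2178 = 0.8907

89.1 %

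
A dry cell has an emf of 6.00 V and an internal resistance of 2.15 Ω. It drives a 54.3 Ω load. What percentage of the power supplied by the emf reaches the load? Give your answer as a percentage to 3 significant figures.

Efficiency is P_load / P_total. With a series r and R sharing the same I, P = I²R for each, so η = R/(R+r).
η = R / (R + r) = 54.3 / (54.3 + 2.15) = 0.9619

96.2 %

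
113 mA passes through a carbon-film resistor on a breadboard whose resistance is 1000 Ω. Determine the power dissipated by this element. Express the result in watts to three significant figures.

12.8 W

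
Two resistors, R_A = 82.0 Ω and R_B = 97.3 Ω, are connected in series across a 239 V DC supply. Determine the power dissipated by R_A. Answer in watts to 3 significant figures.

146 W

Since the resistors are in series they all carry the loop current I = V/R_total; the power in any one is I²R.
R_total = 82.0 + 97.3 = 179.3 Ω
I = V / R_total = 239 / 179.3 = 1.333 A
P_R_A = I² × R_A = (1.333)² × 82.0 = 145.7 W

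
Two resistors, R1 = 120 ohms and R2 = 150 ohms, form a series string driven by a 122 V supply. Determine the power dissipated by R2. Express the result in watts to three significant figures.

The current is common to all series resistors; compute it, then apply P = I²R for the target.
R_total = 120 + 150 = 270.0 Ω
I = V / R_total = 122 / 270.0 = 0.4519 A
P_R2 = I² × R2 = (0.4519)² × 150 = 30.63 W

30.6 W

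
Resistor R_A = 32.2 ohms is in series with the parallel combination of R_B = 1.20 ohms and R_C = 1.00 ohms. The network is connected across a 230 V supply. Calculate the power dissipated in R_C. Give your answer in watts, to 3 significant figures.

14.7 W

Replace R_B and R_C with their parallel equivalent so the circuit becomes R_A in series with R_p.
R_p = (1.20×1.00)/(1.20+1.00) = 0.5455 Ω
R_total = 32.2 + 0.5455 = 32.75 Ω
I = V / R_total = 230 / 32.75 = 7.024 A
Voltage across the parallel pair: V_p = I × R_p = 7.024 × 0.5455 = 3.831 V
R_C is across V_p, so use P = V²/R for that branch.
P_R_C = (3.831)² / 1.00 = 14.68 W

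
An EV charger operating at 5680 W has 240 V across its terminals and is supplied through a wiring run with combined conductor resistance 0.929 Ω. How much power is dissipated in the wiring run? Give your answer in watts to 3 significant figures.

520 W

The wiring run is a series resistance carrying the load current; its dissipation is I²R_line.
I = P / V = 5680 / 240 = 23.67 A through the wiring run.
P_line = I² R_line = (23.67)² × 0.929 = 520.3 W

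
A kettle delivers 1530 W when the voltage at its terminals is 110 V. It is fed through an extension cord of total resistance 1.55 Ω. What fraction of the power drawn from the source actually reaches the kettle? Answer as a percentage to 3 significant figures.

83.6 %

I = P / V = 1530 / 110 = 13.91 A through the extension cord.
P_line = I² R_line = (13.91)² × 1.55 = 299.9 W
P_source = P_load + P_line = 1530 + 299.9 = 1830 W
η = P_load / P_source = 1530 / 1830 = 0.8361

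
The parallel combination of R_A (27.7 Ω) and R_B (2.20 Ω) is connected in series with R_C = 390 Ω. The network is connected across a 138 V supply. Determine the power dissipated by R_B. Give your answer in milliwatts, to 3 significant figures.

Reduce the parallel combination to a single R_p; the circuit then becomes R_p in series with the remaining resistor.
R_p = (27.7×2.20)/(27.7+2.20) = 2.038 Ω
R_total = R_p + 390 = 2.038 + 390 = 392.0 Ω
I = V / R_total = 138 / 392.0 = 0.3520 A
Voltage across the parallel pair: V_p = I × R_p = 0.3520 × 2.038 = 0.7174 V
Use P = V²/R for R_B with V = V_p.
P_R_B = (0.7174)² / 2.20 = 0.2340 W

234 mW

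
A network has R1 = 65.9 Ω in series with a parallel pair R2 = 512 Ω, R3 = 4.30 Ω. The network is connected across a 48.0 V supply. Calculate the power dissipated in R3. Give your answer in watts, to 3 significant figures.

1.98 W

Reduce the parallel pair to R_p first; the network is then a simple series string.
R_p = (512×4.30)/(512+4.30) = 4.264 Ω
R_total = 65.9 + 4.264 = 70.16 Ω
I = V / R_total = 48.0 / 70.16 = 0.6841 A
Voltage across the parallel pair: V_p = I × R_p = 0.6841 × 4.264 = 2.917 V
With V_p across R3, its power is V_p²/R3.
P_R3 = (2.917)² / 4.30 = 1.979 W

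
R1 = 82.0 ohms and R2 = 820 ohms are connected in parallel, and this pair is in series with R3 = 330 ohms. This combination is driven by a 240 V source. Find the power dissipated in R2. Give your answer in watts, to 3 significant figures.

First find R_p for the parallel pair, then treat R_p + R3 as a series loop.
R_p = (82.0×820)/(82.0+820) = 74.55 Ω
R_total = R_p + 330 = 74.55 + 330 = 404.5 Ω
I = V / R_total = 240 / 404.5 = 0.5933 A
Voltage across the parallel pair: V_p = I × R_p = 0.5933 × 74.55 = 44.22 V
R2 sits across V_p; its power is V_p²/R.
P_R2 = (44.22)² / 820 = 2.385 W

2.39 W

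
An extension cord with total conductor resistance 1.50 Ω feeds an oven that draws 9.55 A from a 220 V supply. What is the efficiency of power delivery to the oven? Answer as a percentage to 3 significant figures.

93.5 %

The extension cord carries the full 9.55 A.
P_line = I² R_line = (9.550)² × 1.50 = 136.8 W
P_source = V I = 220 × 9.550 = 2101 W; P_load = 1964 W
η = P_load / P_source = 1964 / 2101 = 0.9349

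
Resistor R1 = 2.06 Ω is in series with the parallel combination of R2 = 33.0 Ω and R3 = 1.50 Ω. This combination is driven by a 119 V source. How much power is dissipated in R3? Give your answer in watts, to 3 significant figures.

Reduce the parallel pair to R_p first; the network is then a simple series string.
R_p = (33.0×1.50)/(33.0+1.50) = 1.435 Ω
R_total = 2.06 + 1.435 = 3.495 Ω
I = V / R_total = 119 / 3.495 = 34.05 A
Voltage across the parallel pair: V_p = I × R_p = 34.05 × 1.435 = 48.86 V
R3 sees V_p directly, so P = V_p² / R3.
P_R3 = (48.86)² / 1.50 = 1591 W

1590 W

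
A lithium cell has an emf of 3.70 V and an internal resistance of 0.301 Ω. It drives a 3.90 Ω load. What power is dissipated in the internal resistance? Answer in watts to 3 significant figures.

0.233 W

The source's internal resistance is just another series element carrying I; its dissipation is I²r.
I = ε / (r + R) = 3.70 / (0.301 + 3.90) = 0.8807 A
P_int = I² r = (0.8807)² × 0.301 = 0.2335 W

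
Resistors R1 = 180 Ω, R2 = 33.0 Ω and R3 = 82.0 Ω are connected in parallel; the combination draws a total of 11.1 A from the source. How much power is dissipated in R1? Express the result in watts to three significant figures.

296 W

Parallel branches share V, not I — compute V via R_eq, then use V²/R for the target branch.
1/R_eq = 1/180 + 1/33.0 + 1/82.0 ⇒ R_eq = 20.81 Ω
V = I_total × R_eq = 11.10 × 20.81 = 231.0 V
P_R1 = V² / R1 = (231.0)² / 180 = 296.4 W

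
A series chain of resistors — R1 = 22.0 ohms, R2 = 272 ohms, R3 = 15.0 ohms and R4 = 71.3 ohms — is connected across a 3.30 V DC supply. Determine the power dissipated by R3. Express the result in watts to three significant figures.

0.00113 W

Since the resistors are in series they all carry the loop current I = V/R_total; the power in any one is I²R.
R_total = 22.0 + 272 + 15.0 + 71.3 = 380.3 Ω
I = V / R_total = 3.30 / 380.3 = 0.008677 A
P_R3 = I² × R3 = (0.008677)² × 15.0 = 0.001129 W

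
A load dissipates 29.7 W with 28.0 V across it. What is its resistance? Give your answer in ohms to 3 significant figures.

26.4 Ω

The two known quantities fix the third via R = V² / P.
R = (28.0)² / 29.7 = 26.40 Ω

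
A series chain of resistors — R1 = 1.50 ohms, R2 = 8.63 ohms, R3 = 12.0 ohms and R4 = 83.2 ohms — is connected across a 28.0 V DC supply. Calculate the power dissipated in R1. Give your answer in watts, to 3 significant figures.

0.106 W

Series elements share the same current, so find I first, then use P = I²R.
R_total = 1.50 + 8.63 + 12.0 + 83.2 = 105.3 Ω
I = V / R_total = 28.0 / 105.3 = 0.2658 A
P_R1 = I² × R1 = (0.2658)² × 1.50 = 0.1060 W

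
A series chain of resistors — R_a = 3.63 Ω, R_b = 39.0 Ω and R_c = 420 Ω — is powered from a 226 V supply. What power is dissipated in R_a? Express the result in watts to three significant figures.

The current is common to all series resistors; compute it, then apply P = I²R for the target.
R_total = 3.63 + 39.0 + 420 = 462.6 Ω
I = V / R_total = 226 / 462.6 = 0.4885 A
P_R_a = I² × R_a = (0.4885)² × 3.63 = 0.8663 W

0.866 W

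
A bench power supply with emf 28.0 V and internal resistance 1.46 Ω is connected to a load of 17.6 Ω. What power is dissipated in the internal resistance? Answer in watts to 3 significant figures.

The internal resistance carries the same current as the load; P_int = I²r.
I = ε / (r + R) = 28.0 / (1.46 + 17.6) = 1.469 A
P_int = I² r = (1.469)² × 1.46 = 3.151 W

3.15 W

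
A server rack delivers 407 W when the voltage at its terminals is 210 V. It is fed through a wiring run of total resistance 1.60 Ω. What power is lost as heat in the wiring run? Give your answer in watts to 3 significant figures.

Only the current and the line resistance are needed for the I²R loss.
I = P / V = 407 / 210 = 1.938 A through the wiring run.
P_line = I² R_line = (1.938)² × 1.60 = 6.010 W

6.01 W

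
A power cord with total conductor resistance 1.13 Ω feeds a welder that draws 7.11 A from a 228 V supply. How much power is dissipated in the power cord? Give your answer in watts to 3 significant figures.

57.1 W

The power cord and load are in series, so the same current flows in both; the loss is I²R_line.
The power cord carries the full 7.11 A.
P_line = I² R_line = (7.110)² × 1.13 = 57.12 W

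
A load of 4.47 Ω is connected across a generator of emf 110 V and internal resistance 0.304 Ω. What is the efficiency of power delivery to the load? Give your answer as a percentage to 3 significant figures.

93.6 %

Both r and R carry the same current, so the power split is just the resistance split: η = R/(R+r).
η = R / (R + r) = 4.47 / (4.47 + 0.304) = 0.9363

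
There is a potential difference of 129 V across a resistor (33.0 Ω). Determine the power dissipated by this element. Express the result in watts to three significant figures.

504 W

With V across and R both known, P = V²/R gives the dissipation directly.
P = (129 V)² / 33.0 Ω = 504.3 W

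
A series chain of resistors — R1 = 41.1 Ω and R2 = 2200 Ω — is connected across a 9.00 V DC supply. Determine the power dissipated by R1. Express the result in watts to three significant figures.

0.000663 W

Since the resistors are in series they all carry the loop current I = V/R_total; the power in any one is I²R.
R_total = 41.1 + 2200 = 2241 Ω
I = V / R_total = 9.00 / 2241 = 0.004016 A
P_R1 = I² × R1 = (0.004016)² × 41.1 = 0.0006628 W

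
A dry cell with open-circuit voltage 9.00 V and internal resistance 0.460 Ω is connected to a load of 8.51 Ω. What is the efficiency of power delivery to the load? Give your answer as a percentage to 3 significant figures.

The source delivers εI, of which I²R reaches the load and I²r is lost; since I is common, η = R/(R+r).
η = R / (R + r) = 8.51 / (8.51 + 0.460) = 0.9487

94.9 %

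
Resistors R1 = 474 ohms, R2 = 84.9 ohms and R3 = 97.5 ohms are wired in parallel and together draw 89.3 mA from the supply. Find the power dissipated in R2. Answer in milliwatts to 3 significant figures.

161 mW

Parallel branches share V, not I — compute V via R_eq, then use V²/R for the target branch.
1/R_eq = 1/474 + 1/84.9 + 1/97.5 ⇒ R_eq = 41.42 Ω
V = I_total × R_eq = 0.08930 × 41.42 = 3.699 V
P_R2 = V² / R2 = (3.699)² / 84.9 = 0.1611 W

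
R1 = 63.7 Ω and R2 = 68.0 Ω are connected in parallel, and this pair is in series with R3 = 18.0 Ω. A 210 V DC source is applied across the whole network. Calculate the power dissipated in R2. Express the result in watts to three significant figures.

271 W

First find R_p for the parallel pair, then treat R_p + R3 as a series loop.
R_p = (63.7×68.0)/(63.7+68.0) = 32.89 Ω
R_total = R_p + 18.0 = 32.89 + 18.0 = 50.89 Ω
I = V / R_total = 210 / 50.89 = 4.127 A
Voltage across the parallel pair: V_p = I × R_p = 4.127 × 32.89 = 135.7 V
R2 sits across V_p; its power is V_p²/R.
P_R2 = (135.7)² / 68.0 = 270.9 W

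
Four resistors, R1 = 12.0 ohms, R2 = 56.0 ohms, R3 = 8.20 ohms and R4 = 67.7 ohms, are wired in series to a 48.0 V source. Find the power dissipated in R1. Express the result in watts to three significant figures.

1.34 W

In a series string the same current flows through every resistor — find that current, then P = I²R for the one we want.
R_total = 12.0 + 56.0 + 8.20 + 67.7 = 143.9 Ω
I = V / R_total = 48.0 / 143.9 = 0.3336 A
P_R1 = I² × R1 = (0.3336)² × 12.0 = 1.335 W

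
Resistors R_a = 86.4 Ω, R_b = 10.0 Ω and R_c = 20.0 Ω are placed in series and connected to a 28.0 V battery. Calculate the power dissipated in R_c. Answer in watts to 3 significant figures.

1.16 W

In a series string the same current flows through every resistor — find that current, then P = I²R for the one we want.
R_total = 86.4 + 10.0 + 20.0 = 116.4 Ω
I = V / R_total = 28.0 / 116.4 = 0.2405 A
P_R_c = I² × R_c = (0.2405)² × 20.0 = 1.157 W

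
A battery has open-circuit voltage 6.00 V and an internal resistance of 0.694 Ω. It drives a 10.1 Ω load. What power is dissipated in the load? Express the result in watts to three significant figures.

Find the circuit current first, then P = I²R for the load (series elements share I).
I = ε / (r + R) = 6.00 / (0.694 + 10.1) = 0.5559 A
P_load = I² R = (0.5559)² × 10.1 = 3.121 W

3.12 W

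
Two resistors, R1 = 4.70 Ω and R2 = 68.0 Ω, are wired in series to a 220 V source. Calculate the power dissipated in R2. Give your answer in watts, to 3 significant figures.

In a series string the same current flows through every resistor — find that current, then P = I²R for the one we want.
R_total = 4.70 + 68.0 = 72.70 Ω
I = V / R_total = 220 / 72.70 = 3.026 A
P_R2 = I² × R2 = (3.026)² × 68.0 = 622.7 W

623 W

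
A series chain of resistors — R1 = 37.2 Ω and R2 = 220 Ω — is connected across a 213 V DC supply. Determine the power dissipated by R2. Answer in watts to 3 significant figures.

Series elements share the same current, so find I first, then use P = I²R.
R_total = 37.2 + 220 = 257.2 Ω
I = V / R_total = 213 / 257.2 = 0.8281 A
P_R2 = I² × R2 = (0.8281)² × 220 = 150.9 W

151 W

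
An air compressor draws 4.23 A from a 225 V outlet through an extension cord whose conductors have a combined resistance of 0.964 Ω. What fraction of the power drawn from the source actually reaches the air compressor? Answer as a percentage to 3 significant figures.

The extension cord carries the full 4.23 A.
P_line = I² R_line = (4.230)² × 0.964 = 17.25 W
P_source = V I = 225 × 4.230 = 951.8 W; P_load = 934.5 W
η = P_load / P_source = 934.5 / 951.8 = 0.9819

98.2 %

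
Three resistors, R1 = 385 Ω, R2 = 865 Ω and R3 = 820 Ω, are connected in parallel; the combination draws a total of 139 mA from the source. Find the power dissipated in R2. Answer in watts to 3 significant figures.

Only the total current is stated, so first find the parallel equivalent to get the voltage across the combination.
1/R_eq = 1/385 + 1/865 + 1/820 ⇒ R_eq = 201.1 Ω
V = I_total × R_eq = 0.1390 × 201.1 = 27.95 V
P_R2 = V² / R2 = (27.95)² / 865 = 0.9032 W

0.903 W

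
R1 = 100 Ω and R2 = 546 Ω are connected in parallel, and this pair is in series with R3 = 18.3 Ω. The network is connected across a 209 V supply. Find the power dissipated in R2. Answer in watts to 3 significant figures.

54.1 W

Combine R1 and R2 into their parallel equivalent first, reducing the network to two series resistors.
R_p = (100×546)/(100+546) = 84.52 Ω
R_total = R_p + 18.3 = 84.52 + 18.3 = 102.8 Ω
I = V / R_total = 209 / 102.8 = 2.033 A
Voltage across the parallel pair: V_p = I × R_p = 2.033 × 84.52 = 171.8 V
R2 has V_p across it, so P = V_p²/R2.
P_R2 = (171.8)² / 546 = 54.06 W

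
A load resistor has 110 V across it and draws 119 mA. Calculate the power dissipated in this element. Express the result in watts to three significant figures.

Since both terminal voltage and current are stated, P = V I gives the power in one step.
P = 110 V × 0.1190 A = 13.09 W

13.1 W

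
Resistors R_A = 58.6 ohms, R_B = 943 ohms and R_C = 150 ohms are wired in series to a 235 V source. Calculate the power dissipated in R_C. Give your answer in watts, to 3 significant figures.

6.25 W

The current is common to all series resistors; compute it, then apply P = I²R for the target.
R_total = 58.6 + 943 + 150 = 1152 Ω
I = V / R_total = 235 / 1152 = 0.2041 A
P_R_C = I² × R_C = (0.2041)² × 150 = 6.246 W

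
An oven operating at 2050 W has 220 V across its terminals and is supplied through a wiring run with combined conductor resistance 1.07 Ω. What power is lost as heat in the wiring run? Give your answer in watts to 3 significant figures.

92.9 W

The wiring run is a series resistance carrying the load current; its dissipation is I²R_line.
I = P / V = 2050 / 220 = 9.318 A through the wiring run.
P_line = I² R_line = (9.318)² × 1.07 = 92.91 W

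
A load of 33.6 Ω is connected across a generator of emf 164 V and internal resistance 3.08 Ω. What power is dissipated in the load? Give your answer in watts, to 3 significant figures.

Load and internal resistance form a series loop — compute the loop current, then the load power via I²R.
I = ε / (r + R) = 164 / (3.08 + 33.6) = 4.471 A
P_load = I² R = (4.471)² × 33.6 = 671.7 W

672 W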